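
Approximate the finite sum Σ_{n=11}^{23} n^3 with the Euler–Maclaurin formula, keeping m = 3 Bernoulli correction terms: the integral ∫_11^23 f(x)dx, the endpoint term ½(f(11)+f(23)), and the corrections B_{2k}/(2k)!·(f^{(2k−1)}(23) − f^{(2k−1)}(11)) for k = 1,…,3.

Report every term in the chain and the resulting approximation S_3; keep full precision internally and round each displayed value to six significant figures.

The integral term ∫_11^23 x^3 dx = 66300.0.
½[f(11) + f(23)] = ½[1331.00 + 12167.0] = 6749.00.
So far: 73049.0.
k=1: B_{2}/(2)! × [f^{(1)}(23) − f^{(1)}(11)] = 1/12 × (1587.00 − 363.000) = 102.000.
After k=1: 73151.0.
k=2: B_{4}/(4)! × [f^{(3)}(23) − f^{(3)}(11)] = −1/720 × (6.00000 − 6.00000) = 0.00000.
After k=2: 73151.0.
k=3: B_{6}/(6)! × [f^{(5)}(23) − f^{(5)}(11)] = 1/30240 × (0.00000 − 0.00000) = 0.00000.

S_3 ≈ 73151.0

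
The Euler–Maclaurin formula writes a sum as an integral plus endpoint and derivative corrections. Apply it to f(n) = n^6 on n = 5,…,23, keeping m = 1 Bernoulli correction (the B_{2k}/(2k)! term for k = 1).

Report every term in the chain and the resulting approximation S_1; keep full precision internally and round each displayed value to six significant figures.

S_1 ≈ 5.63635e+08

Integral: ∫_5^23 x^6 dx = 4.86392e+08.
Boundary: ½(f(5) + f(23)) = ½(15625.0 + 1.48036e+08) = 7.40258e+07.
So far: 5.60418e+08.
Order-1 term: 1/12 · (3.86181e+07 − 18750.0) = 3.21661e+06.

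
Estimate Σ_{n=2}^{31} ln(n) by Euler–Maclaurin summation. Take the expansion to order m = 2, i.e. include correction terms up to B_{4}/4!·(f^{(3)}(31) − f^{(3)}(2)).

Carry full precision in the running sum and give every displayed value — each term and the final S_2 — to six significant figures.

S_2 ≈ 78.0922

Integral: ∫_2^31 ln(x) dx = 76.0673.
Boundary: ½(f(2) + f(31)) = ½(0.693147 + 3.43399) = 2.06357.
Running total after boundary: 78.1309.
Order-1 term: 1/12 · (0.0322581 − 0.500000) = -0.0389785.
After k=1: 78.0919.
Order-2 term: −1/720 · (6.71344e-05 − 0.250000) = 0.000347129.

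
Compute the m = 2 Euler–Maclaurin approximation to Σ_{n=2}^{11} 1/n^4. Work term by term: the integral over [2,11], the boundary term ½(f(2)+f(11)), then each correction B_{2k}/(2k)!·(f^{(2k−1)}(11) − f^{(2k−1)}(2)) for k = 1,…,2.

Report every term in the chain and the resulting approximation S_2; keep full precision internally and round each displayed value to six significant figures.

∫_2^11 1/x^4 dx evaluates to 0.0414162.
Endpoint term: (f(2) + f(11))/2 = (0.0625000 + 6.83013e-05)/2 = 0.0312842.
So far: 0.0727004.
Correction k=1: B_{2}/2! · (f^{(1)}(11) − f^{(1)}(2)) = 1/12 · (-2.48369e-05 − (-0.125000)) = 0.0104146.
Partial sum through k=1: 0.0831150.
Correction k=2: B_{4}/4! · (f^{(3)}(11) − f^{(3)}(2)) = −1/720 · (-6.15790e-06 − (-0.937500)) = -0.00130207.

S_2 ≈ 0.0818129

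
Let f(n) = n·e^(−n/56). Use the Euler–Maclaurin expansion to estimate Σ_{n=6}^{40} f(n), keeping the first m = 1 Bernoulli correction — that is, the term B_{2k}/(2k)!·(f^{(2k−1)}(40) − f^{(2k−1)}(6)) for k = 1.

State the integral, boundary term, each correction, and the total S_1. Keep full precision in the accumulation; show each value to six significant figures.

The integral term ∫_6^40 x·e^(−x/56) dx = 487.460.
½[f(6) + f(40)] = ½[5.39038 + 19.5817] = 12.4860.
Running total after boundary: 499.946.
Order-1 term: 1/12 · (0.139869 − 0.802140) = -0.0551893.

S_1 ≈ 499.890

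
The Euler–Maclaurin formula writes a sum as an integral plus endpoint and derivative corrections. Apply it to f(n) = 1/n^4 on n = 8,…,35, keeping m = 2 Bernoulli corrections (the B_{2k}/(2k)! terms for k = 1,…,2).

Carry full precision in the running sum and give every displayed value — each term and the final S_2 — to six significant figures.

The integral term ∫_8^35 1/x^4 dx = 0.000643267.
Endpoint term: (f(8) + f(35))/2 = (0.000244141 + 6.66389e-07)/2 = 0.000122404.
Integral + boundary = 0.000765671.
Order-1 term: 1/12 · (-7.61587e-08 − (-0.000122070)) = 1.01662e-05.
After k=1: 0.000775837.
Order-2 term: −1/720 · (-1.86511e-09 − (-5.72205e-05)) = -7.94703e-08.

S_2 ≈ 0.000775757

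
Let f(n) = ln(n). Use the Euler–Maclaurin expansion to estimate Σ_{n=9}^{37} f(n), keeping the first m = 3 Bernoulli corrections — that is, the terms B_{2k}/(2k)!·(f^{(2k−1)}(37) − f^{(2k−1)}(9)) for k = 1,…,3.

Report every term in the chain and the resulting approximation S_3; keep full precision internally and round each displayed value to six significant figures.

∫_9^37 ln(x) dx evaluates to 85.8289.
Boundary: ½(f(9) + f(37)) = ½(2.19722 + 3.61092) = 2.90407.
So far: 88.7330.
Correction k=1: B_{2}/2! · (f^{(1)}(37) − f^{(1)}(9)) = 1/12 · (0.0270270 − 0.111111) = -0.00700701.
Partial sum through k=1: 88.7260.
Correction k=2: B_{4}/4! · (f^{(3)}(37) − f^{(3)}(9)) = −1/720 · (3.94843e-05 − 0.00274348) = 3.75556e-06.
Partial sum through k=2: 88.7260.
Correction k=3: B_{6}/6! · (f^{(5)}(37) − f^{(5)}(9)) = 1/30240 · (3.46101e-07 − 0.000406442) = -1.34291e-08.

S_3 ≈ 88.7260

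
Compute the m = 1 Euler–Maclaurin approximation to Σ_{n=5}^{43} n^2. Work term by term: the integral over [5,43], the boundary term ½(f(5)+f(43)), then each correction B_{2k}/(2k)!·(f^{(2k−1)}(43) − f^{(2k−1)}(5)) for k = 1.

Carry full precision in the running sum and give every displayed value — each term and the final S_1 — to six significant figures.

Integral: ∫_5^43 x^2 dx = 26460.7.
½[f(5) + f(43)] = ½[25.0000 + 1849.00] = 937.000.
Running total after boundary: 27397.7.
k=1: B_{2}/(2)! × [f^{(1)}(43) − f^{(1)}(5)] = 1/12 × (86.0000 − 10.0000) = 6.33333.

S_1 ≈ 27404.0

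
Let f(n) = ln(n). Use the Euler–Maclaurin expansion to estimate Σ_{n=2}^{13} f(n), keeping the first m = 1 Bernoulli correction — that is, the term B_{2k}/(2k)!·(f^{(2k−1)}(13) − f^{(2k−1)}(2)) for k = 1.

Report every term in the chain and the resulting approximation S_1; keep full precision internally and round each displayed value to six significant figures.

S_1 ≈ 22.5518

The integral term ∫_2^13 ln(x) dx = 20.9580.
Endpoint term: (f(2) + f(13))/2 = (0.693147 + 2.56495)/2 = 1.62905.
Integral + boundary = 22.5871.
Order-1 term: 1/12 · (0.0769231 − 0.500000) = -0.0352564.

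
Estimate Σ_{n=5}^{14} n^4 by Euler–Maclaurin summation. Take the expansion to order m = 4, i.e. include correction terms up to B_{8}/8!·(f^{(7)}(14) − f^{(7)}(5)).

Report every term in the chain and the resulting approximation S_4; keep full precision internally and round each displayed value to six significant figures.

Integral: ∫_5^14 x^4 dx = 106940.
Boundary: ½(f(5) + f(14)) = ½(625.000 + 38416.0) = 19520.5.
Running total after boundary: 126460.
Correction k=1: B_{2}/2! · (f^{(1)}(14) − f^{(1)}(5)) = 1/12 · (10976.0 − 500.000) = 873.000.
Running total after k=1: 127333.
Correction k=2: B_{4}/4! · (f^{(3)}(14) − f^{(3)}(5)) = −1/720 · (336.000 − 120.000) = -0.300000.
Running total after k=2: 127333.
Correction k=3: B_{6}/6! · (f^{(5)}(14) − f^{(5)}(5)) = 1/30240 · (0.00000 − 0.00000) = 0.00000.
Running total after k=3: 127333.
Correction k=4: B_{8}/8! · (f^{(7)}(14) − f^{(7)}(5)) = −1/1209600 · (0.00000 − 0.00000) = 0.00000.

S_4 ≈ 127333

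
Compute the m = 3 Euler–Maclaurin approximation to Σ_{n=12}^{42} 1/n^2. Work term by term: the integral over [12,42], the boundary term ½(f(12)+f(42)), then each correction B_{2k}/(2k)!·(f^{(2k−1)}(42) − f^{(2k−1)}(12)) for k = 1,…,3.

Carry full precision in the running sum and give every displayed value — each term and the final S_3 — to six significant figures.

∫_12^42 1/x^2 dx evaluates to 0.0595238.
½[f(12) + f(42)] = ½[0.00694444 + 0.000566893] = 0.00375567.
So far: 0.0632795.
Order-1 term: 1/12 · (-2.69949e-05 − (-0.00115741)) = 9.42010e-05.
Partial sum through k=1: 0.0633737.
Order-2 term: −1/720 · (-1.83639e-07 − (-9.64506e-05)) = -1.33704e-07.
Partial sum through k=2: 0.0633735.
Order-3 term: 1/30240 · (-3.12311e-09 − (-2.00939e-05)) = 6.64377e-10.

S_3 ≈ 0.0633735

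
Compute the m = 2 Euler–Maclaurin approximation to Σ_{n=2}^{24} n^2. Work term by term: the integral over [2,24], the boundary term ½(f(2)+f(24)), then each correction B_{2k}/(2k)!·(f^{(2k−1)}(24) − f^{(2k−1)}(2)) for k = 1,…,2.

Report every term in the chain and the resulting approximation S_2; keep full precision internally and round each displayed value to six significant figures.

S_2 ≈ 4899.00

Integral: ∫_2^24 x^2 dx = 4605.33.
Boundary: ½(f(2) + f(24)) = ½(4.00000 + 576.000) = 290.000.
Running total after boundary: 4895.33.
k=1: B_{2}/(2)! × [f^{(1)}(24) − f^{(1)}(2)] = 1/12 × (48.0000 − 4.00000) = 3.66667.
Partial sum through k=1: 4899.00.
k=2: B_{4}/(4)! × [f^{(3)}(24) − f^{(3)}(2)] = −1/720 × (0.00000 − 0.00000) = 0.00000.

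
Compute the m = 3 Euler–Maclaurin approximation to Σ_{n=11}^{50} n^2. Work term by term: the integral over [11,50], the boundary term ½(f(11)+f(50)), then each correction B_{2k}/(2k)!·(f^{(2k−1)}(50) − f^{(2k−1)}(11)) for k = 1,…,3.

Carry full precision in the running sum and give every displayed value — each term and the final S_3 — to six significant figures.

Integral: ∫_11^50 x^2 dx = 41223.0.
Endpoint term: (f(11) + f(50))/2 = (121.000 + 2500.00)/2 = 1310.50.
Running total after boundary: 42533.5.
Order-1 term: 1/12 · (100.000 − 22.0000) = 6.50000.
Partial sum through k=1: 42540.0.
Order-2 term: −1/720 · (0.00000 − 0.00000) = 0.00000.
Partial sum through k=2: 42540.0.
Order-3 term: 1/30240 · (0.00000 − 0.00000) = 0.00000.

S_3 ≈ 42540.0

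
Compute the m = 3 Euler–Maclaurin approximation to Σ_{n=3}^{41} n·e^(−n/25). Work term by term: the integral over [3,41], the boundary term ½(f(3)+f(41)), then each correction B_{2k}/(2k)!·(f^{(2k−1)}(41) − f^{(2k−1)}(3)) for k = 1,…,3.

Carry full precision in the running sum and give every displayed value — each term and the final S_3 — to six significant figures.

The integral term ∫_3^41 x·e^(−x/25) dx = 300.777.
Endpoint term: (f(3) + f(41))/2 = (2.66076 + 7.95318)/2 = 5.30697.
Running total after boundary: 306.084.
k=1: B_{2}/(2)! × [f^{(1)}(41) − f^{(1)}(3)] = 1/12 × (-0.124147 − 0.780490) = -0.0753864.
Partial sum through k=1: 306.009.
k=2: B_{4}/(4)! × [f^{(3)}(41) − f^{(3)}(3)] = −1/720 × (0.000422101 − 0.00408693) = 5.09004e-06.
Partial sum through k=2: 306.009.
k=3: B_{6}/(6)! × [f^{(5)}(41) − f^{(5)}(3)] = 1/30240 × (1.66854e-06 − 1.10801e-05) = -3.11230e-10.

S_3 ≈ 306.009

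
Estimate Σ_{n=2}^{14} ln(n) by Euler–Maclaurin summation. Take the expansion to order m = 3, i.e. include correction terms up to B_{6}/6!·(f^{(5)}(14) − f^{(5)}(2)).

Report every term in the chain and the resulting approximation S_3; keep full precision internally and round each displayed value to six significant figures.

Integral: ∫_2^14 ln(x) dx = 23.5605.
Boundary: ½(f(2) + f(14)) = ½(0.693147 + 2.63906) = 1.66610.
So far: 25.2266.
Correction k=1: B_{2}/2! · (f^{(1)}(14) − f^{(1)}(2)) = 1/12 · (0.0714286 − 0.500000) = -0.0357143.
After k=1: 25.1909.
Correction k=2: B_{4}/4! · (f^{(3)}(14) − f^{(3)}(2)) = −1/720 · (0.000728863 − 0.250000) = 0.000346210.
After k=2: 25.1912.
Correction k=3: B_{6}/6! · (f^{(5)}(14) − f^{(5)}(2)) = 1/30240 · (4.46243e-05 − 0.750000) = -2.48001e-05.

S_3 ≈ 25.1912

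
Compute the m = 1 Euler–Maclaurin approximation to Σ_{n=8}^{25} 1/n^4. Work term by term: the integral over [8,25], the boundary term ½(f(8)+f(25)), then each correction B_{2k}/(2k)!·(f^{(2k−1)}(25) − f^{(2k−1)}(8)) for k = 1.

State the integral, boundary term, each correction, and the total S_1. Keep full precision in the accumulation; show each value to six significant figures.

∫_8^25 1/x^4 dx evaluates to 0.000629708.
Endpoint term: (f(8) + f(25))/2 = (0.000244141 + 2.56000e-06)/2 = 0.000123350.
Running total after boundary: 0.000753059.
k=1: B_{2}/(2)! × [f^{(1)}(25) − f^{(1)}(8)] = 1/12 × (-4.09600e-07 − (-0.000122070)) = 1.01384e-05.

S_1 ≈ 0.000763197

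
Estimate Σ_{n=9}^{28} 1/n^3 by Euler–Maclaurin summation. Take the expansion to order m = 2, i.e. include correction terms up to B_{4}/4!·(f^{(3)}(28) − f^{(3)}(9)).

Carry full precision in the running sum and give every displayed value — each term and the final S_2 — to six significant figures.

Integral: ∫_9^28 1/x^3 dx = 0.00553508.
½[f(9) + f(28)] = ½[0.00137174 + 4.55539e-05] = 0.000708648.
So far: 0.00624373.
Order-1 term: 1/12 · (-4.88078e-06 − (-0.000457247)) = 3.76972e-05.
Running total after k=1: 0.00628143.
Order-2 term: −1/720 · (-1.24510e-07 − (-0.000112901)) = -1.56633e-07.

S_2 ≈ 0.00628127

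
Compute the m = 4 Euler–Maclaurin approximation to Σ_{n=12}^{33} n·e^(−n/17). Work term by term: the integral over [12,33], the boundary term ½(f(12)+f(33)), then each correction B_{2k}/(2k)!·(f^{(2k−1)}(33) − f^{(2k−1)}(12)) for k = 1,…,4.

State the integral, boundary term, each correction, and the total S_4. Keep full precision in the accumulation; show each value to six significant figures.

S_4 ≈ 126.683

The integral term ∫_12^33 x·e^(−x/17) dx = 121.376.
Boundary: ½(f(12) + f(33)) = ½(5.92407 + 4.73665) = 5.33036.
So far: 126.706.
k=1: B_{2}/(2)! × [f^{(1)}(33) − f^{(1)}(12)] = 1/12 × (-0.135092 − 0.145198) = -0.0233575.
Partial sum through k=1: 126.683.
k=2: B_{4}/(4)! × [f^{(3)}(33) − f^{(3)}(12)] = −1/720 × (0.000525876 − 0.00391884) = 4.71244e-06.
Partial sum through k=2: 126.683.
k=3: B_{6}/(6)! × [f^{(5)}(33) − f^{(5)}(12)] = 1/30240 × (5.25674e-06 − 2.53815e-05) = -6.65502e-10.
Partial sum through k=3: 126.683.
k=4: B_{8}/(8)! × [f^{(7)}(33) − f^{(7)}(12)] = −1/1209600 × (3.00825e-08 − 1.28730e-07) = 8.15540e-14.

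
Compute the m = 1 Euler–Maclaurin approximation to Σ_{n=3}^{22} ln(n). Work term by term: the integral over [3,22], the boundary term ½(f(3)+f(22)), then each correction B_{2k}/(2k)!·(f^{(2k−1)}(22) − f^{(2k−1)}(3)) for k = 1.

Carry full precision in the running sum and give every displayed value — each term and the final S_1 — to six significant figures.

S_1 ≈ 47.7779

Integral: ∫_3^22 ln(x) dx = 45.7071.
½[f(3) + f(22)] = ½[1.09861 + 3.09104] = 2.09483.
Running total after boundary: 47.8019.
Order-1 term: 1/12 · (0.0454545 − 0.333333) = -0.0239899.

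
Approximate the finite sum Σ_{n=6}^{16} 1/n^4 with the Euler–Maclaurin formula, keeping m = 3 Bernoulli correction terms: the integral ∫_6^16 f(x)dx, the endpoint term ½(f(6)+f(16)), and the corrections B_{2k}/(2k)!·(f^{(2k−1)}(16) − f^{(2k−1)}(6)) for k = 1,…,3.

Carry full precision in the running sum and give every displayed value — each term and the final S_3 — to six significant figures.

S_3 ≈ 0.00189724

∫_6^16 1/x^4 dx evaluates to 0.00146183.
Boundary: ½(f(6) + f(16)) = ½(0.000771605 + 1.52588e-05) = 0.000393432.
Running total after boundary: 0.00185526.
k=1: B_{2}/(2)! × [f^{(1)}(16) − f^{(1)}(6)] = 1/12 × (-3.81470e-06 − (-0.000514403)) = 4.25490e-05.
Running total after k=1: 0.00189781.
k=2: B_{4}/(4)! × [f^{(3)}(16) − f^{(3)}(6)] = −1/720 × (-4.47035e-07 − (-0.000428669)) = -5.94753e-07.
Running total after k=2: 0.00189722.
k=3: B_{6}/(6)! × [f^{(5)}(16) − f^{(5)}(6)] = 1/30240 × (-9.77889e-08 − (-0.000666819)) = 2.20477e-08.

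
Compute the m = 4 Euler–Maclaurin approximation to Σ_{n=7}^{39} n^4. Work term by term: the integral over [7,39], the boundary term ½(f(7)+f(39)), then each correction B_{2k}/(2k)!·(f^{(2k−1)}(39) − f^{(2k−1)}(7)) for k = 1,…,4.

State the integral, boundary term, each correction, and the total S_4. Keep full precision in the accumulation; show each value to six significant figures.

S_4 ≈ 1.92191e+07

∫_7^39 x^4 dx evaluates to 1.80415e+07.
½[f(7) + f(39)] = ½[2401.00 + 2.31344e+06] = 1.15792e+06.
Running total after boundary: 1.91994e+07.
k=1: B_{2}/(2)! × [f^{(1)}(39) − f^{(1)}(7)] = 1/12 × (237276 − 1372.00) = 19658.7.
Running total after k=1: 1.92191e+07.
k=2: B_{4}/(4)! × [f^{(3)}(39) − f^{(3)}(7)] = −1/720 × (936.000 − 168.000) = -1.06667.
Running total after k=2: 1.92191e+07.
k=3: B_{6}/(6)! × [f^{(5)}(39) − f^{(5)}(7)] = 1/30240 × (0.00000 − 0.00000) = 0.00000.
Running total after k=3: 1.92191e+07.
k=4: B_{8}/(8)! × [f^{(7)}(39) − f^{(7)}(7)] = −1/1209600 × (0.00000 − 0.00000) = 0.00000.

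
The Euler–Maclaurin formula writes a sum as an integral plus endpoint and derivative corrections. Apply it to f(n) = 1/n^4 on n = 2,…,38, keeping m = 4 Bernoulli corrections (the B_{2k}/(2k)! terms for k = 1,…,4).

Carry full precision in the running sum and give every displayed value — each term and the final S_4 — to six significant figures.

∫_2^38 1/x^4 dx evaluates to 0.0416606.
½[f(2) + f(38)] = ½[0.0625000 + 4.79585e-07] = 0.0312502.
So far: 0.0729108.
k=1: B_{2}/(2)! × [f^{(1)}(38) − f^{(1)}(2)] = 1/12 × (-5.04826e-08 − (-0.125000)) = 0.0104167.
Partial sum through k=1: 0.0833275.
k=2: B_{4}/(4)! × [f^{(3)}(38) − f^{(3)}(2)] = −1/720 × (-1.04881e-09 − (-0.937500)) = -0.00130208.
Partial sum through k=2: 0.0820254.
k=3: B_{6}/(6)! × [f^{(5)}(38) − f^{(5)}(2)] = 1/30240 × (-4.06740e-11 − (-13.1250)) = 0.000434028.
Partial sum through k=3: 0.0824594.
k=4: B_{8}/(8)! × [f^{(7)}(38) − f^{(7)}(2)] = −1/1209600 × (-2.53508e-12 − (-295.312)) = -0.000244141.

S_4 ≈ 0.0822153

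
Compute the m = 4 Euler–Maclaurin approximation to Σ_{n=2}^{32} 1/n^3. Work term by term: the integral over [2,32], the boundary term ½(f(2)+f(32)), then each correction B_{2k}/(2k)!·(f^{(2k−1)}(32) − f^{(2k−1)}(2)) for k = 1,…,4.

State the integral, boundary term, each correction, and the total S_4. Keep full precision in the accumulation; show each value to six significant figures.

The integral term ∫_2^32 1/x^3 dx = 0.124512.
Boundary: ½(f(2) + f(32)) = ½(0.125000 + 3.05176e-05) = 0.0625153.
Integral + boundary = 0.187027.
Correction k=1: B_{2}/2! · (f^{(1)}(32) − f^{(1)}(2)) = 1/12 · (-2.86102e-06 − (-0.187500)) = 0.0156248.
Partial sum through k=1: 0.202652.
Correction k=2: B_{4}/4! · (f^{(3)}(32) − f^{(3)}(2)) = −1/720 · (-5.58794e-08 − (-0.937500)) = -0.00130208.
Partial sum through k=2: 0.201350.
Correction k=3: B_{6}/6! · (f^{(5)}(32) − f^{(5)}(2)) = 1/30240 · (-2.29193e-09 − (-9.84375)) = 0.000325521.
Partial sum through k=3: 0.201675.
Correction k=4: B_{8}/8! · (f^{(7)}(32) − f^{(7)}(2)) = −1/1209600 · (-1.61151e-10 − (-177.188)) = -0.000146484.

S_4 ≈ 0.201529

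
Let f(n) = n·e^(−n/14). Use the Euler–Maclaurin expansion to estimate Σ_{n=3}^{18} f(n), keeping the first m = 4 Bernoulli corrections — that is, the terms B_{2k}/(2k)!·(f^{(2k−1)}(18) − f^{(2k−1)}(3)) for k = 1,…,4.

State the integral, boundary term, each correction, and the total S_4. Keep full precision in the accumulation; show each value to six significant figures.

S_4 ≈ 71.8824

Integral: ∫_3^18 x·e^(−x/14) dx = 68.2431.
½[f(3) + f(18)] = ½[2.42135 + 4.97615] = 3.69875.
So far: 71.9418.
Correction k=1: B_{2}/2! · (f^{(1)}(18) − f^{(1)}(3)) = 1/12 · (-0.0789866 − 0.634164) = -0.0594292.
Partial sum through k=1: 71.8824.
Correction k=2: B_{4}/4! · (f^{(3)}(18) − f^{(3)}(3)) = −1/720 · (0.00241796 − 0.0114714) = 1.25743e-05.
Partial sum through k=2: 71.8824.
Correction k=3: B_{6}/6! · (f^{(5)}(18) − f^{(5)}(3)) = 1/30240 · (2.67291e-05 − 0.000100548) = -2.44109e-09.
Partial sum through k=3: 71.8824.
Correction k=4: B_{8}/8! · (f^{(7)}(18) − f^{(7)}(3)) = −1/1209600 · (2.09805e-07 − 7.27385e-07) = 4.27894e-13.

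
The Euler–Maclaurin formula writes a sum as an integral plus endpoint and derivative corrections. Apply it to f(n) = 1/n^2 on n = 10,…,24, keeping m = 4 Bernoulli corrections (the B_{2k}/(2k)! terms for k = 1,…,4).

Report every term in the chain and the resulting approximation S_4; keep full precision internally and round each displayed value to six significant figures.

S_4 ≈ 0.0643557

∫_10^24 1/x^2 dx evaluates to 0.0583333.
½[f(10) + f(24)] = ½[0.0100000 + 0.00173611] = 0.00586806.
So far: 0.0642014.
k=1: B_{2}/(2)! × [f^{(1)}(24) − f^{(1)}(10)] = 1/12 × (-0.000144676 − (-0.00200000)) = 0.000154610.
Partial sum through k=1: 0.0643560.
k=2: B_{4}/(4)! × [f^{(3)}(24) − f^{(3)}(10)] = −1/720 × (-3.01408e-06 − (-0.000240000)) = -3.29147e-07.
Partial sum through k=2: 0.0643557.
k=3: B_{6}/(6)! × [f^{(5)}(24) − f^{(5)}(10)] = 1/30240 × (-1.56983e-07 − (-7.20000e-05)) = 2.37576e-09.
Partial sum through k=3: 0.0643557.
k=4: B_{8}/(8)! × [f^{(7)}(24) − f^{(7)}(10)] = −1/1209600 × (-1.52623e-08 − (-4.03200e-05)) = -3.33207e-11.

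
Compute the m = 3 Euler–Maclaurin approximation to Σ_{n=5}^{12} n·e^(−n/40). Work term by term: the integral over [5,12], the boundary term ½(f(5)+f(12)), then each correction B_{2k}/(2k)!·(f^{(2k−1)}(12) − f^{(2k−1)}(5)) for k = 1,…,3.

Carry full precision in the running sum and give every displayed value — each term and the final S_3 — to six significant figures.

S_3 ≈ 54.2225

The integral term ∫_5^12 x·e^(−x/40) dx = 47.5925.
Boundary: ½(f(5) + f(12)) = ½(4.41248 + 8.88982) = 6.65115.
Running total after boundary: 54.2437.
Correction k=1: B_{2}/2! · (f^{(1)}(12) − f^{(1)}(5)) = 1/12 · (0.518573 − 0.772185) = -0.0211343.
Running total after k=1: 54.2225.
Correction k=2: B_{4}/4! · (f^{(3)}(12) − f^{(3)}(5)) = −1/720 · (0.00125013 − 0.00158574) = 4.66119e-07.
Running total after k=2: 54.2225.
Correction k=3: B_{6}/6! · (f^{(5)}(12) − f^{(5)}(5)) = 1/30240 · (1.36010e-06 − 1.68054e-06) = -1.05966e-11.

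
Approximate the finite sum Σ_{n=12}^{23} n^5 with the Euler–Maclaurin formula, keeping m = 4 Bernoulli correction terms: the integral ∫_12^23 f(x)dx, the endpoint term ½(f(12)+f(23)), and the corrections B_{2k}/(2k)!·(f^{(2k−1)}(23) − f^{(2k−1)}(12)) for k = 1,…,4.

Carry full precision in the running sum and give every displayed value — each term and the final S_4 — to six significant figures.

The integral term ∫_12^23 x^5 dx = 2.41750e+07.
Boundary: ½(f(12) + f(23)) = ½(248832 + 6.43634e+06) = 3.34259e+06.
Integral + boundary = 2.75176e+07.
k=1: B_{2}/(2)! × [f^{(1)}(23) − f^{(1)}(12)] = 1/12 × (1.39920e+06 − 103680) = 107960.
After k=1: 2.76255e+07.
k=2: B_{4}/(4)! × [f^{(3)}(23) − f^{(3)}(12)] = −1/720 × (31740.0 − 8640.00) = -32.0833.
After k=2: 2.76255e+07.
k=3: B_{6}/(6)! × [f^{(5)}(23) − f^{(5)}(12)] = 1/30240 × (120.000 − 120.000) = 0.00000.
After k=3: 2.76255e+07.
k=4: B_{8}/(8)! × [f^{(7)}(23) − f^{(7)}(12)] = −1/1209600 × (0.00000 − 0.00000) = 0.00000.

S_4 ≈ 2.76255e+07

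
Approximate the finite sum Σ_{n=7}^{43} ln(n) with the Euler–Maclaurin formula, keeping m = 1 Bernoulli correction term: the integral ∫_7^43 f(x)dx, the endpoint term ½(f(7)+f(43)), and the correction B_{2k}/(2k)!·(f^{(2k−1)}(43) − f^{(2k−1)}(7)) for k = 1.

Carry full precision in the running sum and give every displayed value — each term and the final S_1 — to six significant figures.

S_1 ≈ 114.954

Integral: ∫_7^43 ln(x) dx = 112.110.
Endpoint term: (f(7) + f(43))/2 = (1.94591 + 3.76120)/2 = 2.85356.
So far: 114.964.
k=1: B_{2}/(2)! × [f^{(1)}(43) − f^{(1)}(7)] = 1/12 × (0.0232558 − 0.142857) = -0.00996678.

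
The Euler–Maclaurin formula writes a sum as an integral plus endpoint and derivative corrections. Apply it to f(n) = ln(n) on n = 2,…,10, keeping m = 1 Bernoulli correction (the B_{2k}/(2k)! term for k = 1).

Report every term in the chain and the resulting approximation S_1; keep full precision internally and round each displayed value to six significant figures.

Integral: ∫_2^10 ln(x) dx = 13.6396.
½[f(2) + f(10)] = ½[0.693147 + 2.30259] = 1.49787.
Integral + boundary = 15.1374.
k=1: B_{2}/(2)! × [f^{(1)}(10) − f^{(1)}(2)] = 1/12 × (0.100000 − 0.500000) = -0.0333333.

S_1 ≈ 15.1041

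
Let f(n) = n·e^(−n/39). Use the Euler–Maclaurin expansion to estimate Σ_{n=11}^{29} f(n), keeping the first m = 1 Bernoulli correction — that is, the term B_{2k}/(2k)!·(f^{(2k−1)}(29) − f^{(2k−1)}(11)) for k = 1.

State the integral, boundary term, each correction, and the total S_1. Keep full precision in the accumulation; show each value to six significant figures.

Integral: ∫_11^29 x·e^(−x/39) dx = 209.986.
Endpoint term: (f(11) + f(29))/2 = (8.29659 + 13.7867)/2 = 11.0417.
So far: 221.028.
Correction k=1: B_{2}/2! · (f^{(1)}(29) − f^{(1)}(11)) = 1/12 · (0.121899 − 0.541502) = -0.0349670.

S_1 ≈ 220.993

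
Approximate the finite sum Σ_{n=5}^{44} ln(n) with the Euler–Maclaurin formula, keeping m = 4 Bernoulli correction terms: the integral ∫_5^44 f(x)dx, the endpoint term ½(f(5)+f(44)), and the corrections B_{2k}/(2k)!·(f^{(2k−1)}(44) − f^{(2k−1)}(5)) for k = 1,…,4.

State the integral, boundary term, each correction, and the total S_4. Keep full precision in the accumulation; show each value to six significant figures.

The integral term ∫_5^44 ln(x) dx = 119.457.
Endpoint term: (f(5) + f(44))/2 = (1.60944 + 3.78419)/2 = 2.69681.
Integral + boundary = 122.154.
Correction k=1: B_{2}/2! · (f^{(1)}(44) − f^{(1)}(5)) = 1/12 · (0.0227273 − 0.200000) = -0.0147727.
After k=1: 122.139.
Correction k=2: B_{4}/4! · (f^{(3)}(44) − f^{(3)}(5)) = −1/720 · (2.34786e-05 − 0.0160000) = 2.21896e-05.
After k=2: 122.139.
Correction k=3: B_{6}/6! · (f^{(5)}(44) − f^{(5)}(5)) = 1/30240 · (1.45528e-07 − 0.00768000) = -2.53963e-07.
After k=3: 122.139.
Correction k=4: B_{8}/8! · (f^{(7)}(44) − f^{(7)}(5)) = −1/1209600 · (2.25509e-09 − 0.00921600) = 7.61905e-09.

S_4 ≈ 122.139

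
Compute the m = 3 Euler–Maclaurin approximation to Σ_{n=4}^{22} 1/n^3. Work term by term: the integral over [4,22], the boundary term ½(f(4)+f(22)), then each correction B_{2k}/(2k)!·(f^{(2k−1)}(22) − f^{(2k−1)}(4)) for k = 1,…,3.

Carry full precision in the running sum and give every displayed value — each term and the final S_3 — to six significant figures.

The integral term ∫_4^22 1/x^3 dx = 0.0302169.
Endpoint term: (f(4) + f(22))/2 = (0.0156250 + 9.39144e-05)/2 = 0.00785946.
Integral + boundary = 0.0380764.
Order-1 term: 1/12 · (-1.28065e-05 − (-0.0117188)) = 0.000975495.
Partial sum through k=1: 0.0390519.
Order-2 term: −1/720 · (-5.29194e-07 − (-0.0146484)) = -2.03443e-05.
Partial sum through k=2: 0.0390316.
Order-3 term: 1/30240 · (-4.59218e-08 − (-0.0384521)) = 1.27156e-06.

S_3 ≈ 0.0390328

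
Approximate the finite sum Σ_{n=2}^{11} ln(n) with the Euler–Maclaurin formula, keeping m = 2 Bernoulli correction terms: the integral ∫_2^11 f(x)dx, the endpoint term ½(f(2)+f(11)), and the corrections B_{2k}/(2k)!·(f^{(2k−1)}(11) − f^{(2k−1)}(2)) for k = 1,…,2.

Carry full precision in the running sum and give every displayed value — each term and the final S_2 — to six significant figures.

Integral: ∫_2^11 ln(x) dx = 15.9906.
Endpoint term: (f(2) + f(11))/2 = (0.693147 + 2.39790)/2 = 1.54552.
So far: 17.5361.
k=1: B_{2}/(2)! × [f^{(1)}(11) − f^{(1)}(2)] = 1/12 × (0.0909091 − 0.500000) = -0.0340909.
After k=1: 17.5020.
k=2: B_{4}/(4)! × [f^{(3)}(11) − f^{(3)}(2)] = −1/720 × (0.00150263 − 0.250000) = 0.000345135.

S_2 ≈ 17.5023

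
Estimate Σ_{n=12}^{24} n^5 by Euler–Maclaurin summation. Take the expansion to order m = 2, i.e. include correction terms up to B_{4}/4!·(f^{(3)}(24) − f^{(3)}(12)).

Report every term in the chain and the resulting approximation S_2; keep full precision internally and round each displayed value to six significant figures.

∫_12^24 x^5 dx evaluates to 3.13528e+07.
½[f(12) + f(24)] = ½[248832 + 7.96262e+06] = 4.10573e+06.
Running total after boundary: 3.54586e+07.
Correction k=1: B_{2}/2! · (f^{(1)}(24) − f^{(1)}(12)) = 1/12 · (1.65888e+06 − 103680) = 129600.
Partial sum through k=1: 3.55882e+07.
Correction k=2: B_{4}/4! · (f^{(3)}(24) − f^{(3)}(12)) = −1/720 · (34560.0 − 8640.00) = -36.0000.

S_2 ≈ 3.55881e+07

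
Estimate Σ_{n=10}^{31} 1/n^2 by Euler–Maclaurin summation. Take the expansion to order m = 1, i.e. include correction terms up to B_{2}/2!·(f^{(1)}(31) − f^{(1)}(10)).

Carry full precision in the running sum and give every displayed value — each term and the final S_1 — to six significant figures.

S_1 ≈ 0.0734233

Integral: ∫_10^31 1/x^2 dx = 0.0677419.
Boundary: ½(f(10) + f(31)) = ½(0.0100000 + 0.00104058) = 0.00552029.
So far: 0.0732622.
Order-1 term: 1/12 · (-6.71344e-05 − (-0.00200000)) = 0.000161072.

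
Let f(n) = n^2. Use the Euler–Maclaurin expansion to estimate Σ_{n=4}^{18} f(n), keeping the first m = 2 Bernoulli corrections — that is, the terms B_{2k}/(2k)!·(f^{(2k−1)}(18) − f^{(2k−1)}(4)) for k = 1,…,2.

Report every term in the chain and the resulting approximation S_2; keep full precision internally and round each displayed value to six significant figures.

Integral: ∫_4^18 x^2 dx = 1922.67.
Boundary: ½(f(4) + f(18)) = ½(16.0000 + 324.000) = 170.000.
Running total after boundary: 2092.67.
Order-1 term: 1/12 · (36.0000 − 8.00000) = 2.33333.
Partial sum through k=1: 2095.00.
Order-2 term: −1/720 · (0.00000 − 0.00000) = 0.00000.

S_2 ≈ 2095.00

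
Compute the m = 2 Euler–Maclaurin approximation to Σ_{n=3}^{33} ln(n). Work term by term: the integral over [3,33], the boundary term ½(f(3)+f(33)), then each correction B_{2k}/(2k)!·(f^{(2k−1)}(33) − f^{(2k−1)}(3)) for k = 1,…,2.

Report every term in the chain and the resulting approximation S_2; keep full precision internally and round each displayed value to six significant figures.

Integral: ∫_3^33 ln(x) dx = 82.0889.
Boundary: ½(f(3) + f(33)) = ½(1.09861 + 3.49651) = 2.29756.
Running total after boundary: 84.3865.
k=1: B_{2}/(2)! × [f^{(1)}(33) − f^{(1)}(3)] = 1/12 × (0.0303030 − 0.333333) = -0.0252525.
Running total after k=1: 84.3612.
k=2: B_{4}/(4)! × [f^{(3)}(33) − f^{(3)}(3)] = −1/720 × (5.56529e-05 − 0.0740741) = 0.000102803.

S_2 ≈ 84.3613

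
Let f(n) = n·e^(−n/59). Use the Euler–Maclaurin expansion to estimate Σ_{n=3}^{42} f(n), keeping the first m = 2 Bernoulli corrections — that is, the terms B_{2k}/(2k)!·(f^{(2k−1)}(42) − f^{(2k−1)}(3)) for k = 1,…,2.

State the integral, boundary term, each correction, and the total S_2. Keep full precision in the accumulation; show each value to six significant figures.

The integral term ∫_3^42 x·e^(−x/59) dx = 552.399.
Boundary: ½(f(3) + f(42)) = ½(2.85127 + 20.6106) = 11.7309.
Integral + boundary = 564.130.
Order-1 term: 1/12 · (0.141396 − 0.902097) = -0.0633917.
After k=1: 564.067.
Order-2 term: −1/720 · (0.000322566 − 0.000805212) = 6.70342e-07.

S_2 ≈ 564.067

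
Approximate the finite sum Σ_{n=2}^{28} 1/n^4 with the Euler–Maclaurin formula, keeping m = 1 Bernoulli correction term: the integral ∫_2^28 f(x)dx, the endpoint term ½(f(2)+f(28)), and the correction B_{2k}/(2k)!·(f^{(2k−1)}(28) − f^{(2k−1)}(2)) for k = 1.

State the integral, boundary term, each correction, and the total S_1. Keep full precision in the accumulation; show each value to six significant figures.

Integral: ∫_2^28 1/x^4 dx = 0.0416515.
Endpoint term: (f(2) + f(28))/2 = (0.0625000 + 1.62693e-06)/2 = 0.0312508.
So far: 0.0729023.
Correction k=1: B_{2}/2! · (f^{(1)}(28) − f^{(1)}(2)) = 1/12 · (-2.32418e-07 − (-0.125000)) = 0.0104166.

S_1 ≈ 0.0833189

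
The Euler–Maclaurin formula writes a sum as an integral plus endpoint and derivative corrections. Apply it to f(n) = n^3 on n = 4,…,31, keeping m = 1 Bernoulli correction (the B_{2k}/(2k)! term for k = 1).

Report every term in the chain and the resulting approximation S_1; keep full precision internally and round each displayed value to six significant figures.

S_1 ≈ 245980

∫_4^31 x^3 dx evaluates to 230816.
Endpoint term: (f(4) + f(31))/2 = (64.0000 + 29791.0)/2 = 14927.5.
Running total after boundary: 245744.
k=1: B_{2}/(2)! × [f^{(1)}(31) − f^{(1)}(4)] = 1/12 × (2883.00 − 48.0000) = 236.250.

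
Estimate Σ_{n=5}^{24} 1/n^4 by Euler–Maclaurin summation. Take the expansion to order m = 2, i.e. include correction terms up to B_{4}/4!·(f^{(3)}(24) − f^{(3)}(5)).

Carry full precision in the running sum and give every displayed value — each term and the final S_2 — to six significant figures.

S_2 ≈ 0.00354855

∫_5^24 1/x^4 dx evaluates to 0.00264255.
Endpoint term: (f(5) + f(24))/2 = (0.00160000 + 3.01408e-06)/2 = 0.000801507.
Integral + boundary = 0.00344406.
Order-1 term: 1/12 · (-5.02347e-07 − (-0.00128000)) = 0.000106625.
Running total after k=1: 0.00355069.
Order-2 term: −1/720 · (-2.61639e-08 − (-0.00153600)) = -2.13330e-06.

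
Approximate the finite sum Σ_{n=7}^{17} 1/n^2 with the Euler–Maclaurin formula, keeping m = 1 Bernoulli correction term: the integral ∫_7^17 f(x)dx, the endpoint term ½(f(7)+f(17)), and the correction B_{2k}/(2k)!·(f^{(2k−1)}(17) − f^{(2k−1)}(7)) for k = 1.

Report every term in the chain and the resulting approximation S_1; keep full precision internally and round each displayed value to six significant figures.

S_1 ≈ 0.0964198

Integral: ∫_7^17 1/x^2 dx = 0.0840336.
Endpoint term: (f(7) + f(17))/2 = (0.0204082 + 0.00346021)/2 = 0.0119342.
Running total after boundary: 0.0959678.
Correction k=1: B_{2}/2! · (f^{(1)}(17) − f^{(1)}(7)) = 1/12 · (-0.000407083 − (-0.00583090)) = 0.000451985.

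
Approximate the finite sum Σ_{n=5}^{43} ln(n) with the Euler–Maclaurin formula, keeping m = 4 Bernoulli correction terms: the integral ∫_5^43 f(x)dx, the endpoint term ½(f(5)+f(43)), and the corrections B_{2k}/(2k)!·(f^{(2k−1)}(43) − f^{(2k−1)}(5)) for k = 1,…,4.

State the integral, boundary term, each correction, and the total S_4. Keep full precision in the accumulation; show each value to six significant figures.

The integral term ∫_5^43 ln(x) dx = 115.684.
Endpoint term: (f(5) + f(43))/2 = (1.60944 + 3.76120)/2 = 2.68532.
Running total after boundary: 118.370.
Order-1 term: 1/12 · (0.0232558 − 0.200000) = -0.0147287.
Partial sum through k=1: 118.355.
Order-2 term: −1/720 · (2.51550e-05 − 0.0160000) = 2.21873e-05.
Partial sum through k=2: 118.355.
Order-3 term: 1/30240 · (1.63256e-07 − 0.00768000) = -2.53963e-07.
Partial sum through k=3: 118.355.
Order-4 term: −1/1209600 · (2.64883e-09 − 0.00921600) = 7.61905e-09.

S_4 ≈ 118.355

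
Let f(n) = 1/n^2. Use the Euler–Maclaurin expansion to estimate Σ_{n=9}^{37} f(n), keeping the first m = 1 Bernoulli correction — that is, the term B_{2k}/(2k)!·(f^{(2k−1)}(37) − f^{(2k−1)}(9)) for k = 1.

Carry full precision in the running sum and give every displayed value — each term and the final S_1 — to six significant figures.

S_1 ≈ 0.0908475

Integral: ∫_9^37 1/x^2 dx = 0.0840841.
½[f(9) + f(37)] = ½[0.0123457 + 0.000730460] = 0.00653807.
Integral + boundary = 0.0906222.
k=1: B_{2}/(2)! × [f^{(1)}(37) − f^{(1)}(9)] = 1/12 × (-3.94843e-05 − (-0.00274348)) = 0.000225333.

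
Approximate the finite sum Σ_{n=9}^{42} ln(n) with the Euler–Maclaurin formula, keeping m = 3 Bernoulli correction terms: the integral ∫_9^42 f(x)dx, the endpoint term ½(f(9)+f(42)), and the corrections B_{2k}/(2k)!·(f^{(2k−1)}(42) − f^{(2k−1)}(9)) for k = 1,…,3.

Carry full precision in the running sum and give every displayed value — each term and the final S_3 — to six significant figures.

Integral: ∫_9^42 ln(x) dx = 104.207.
Endpoint term: (f(9) + f(42))/2 = (2.19722 + 3.73767)/2 = 2.96745.
So far: 107.175.
Order-1 term: 1/12 · (0.0238095 − 0.111111) = -0.00727513.
Running total after k=1: 107.167.
Order-2 term: −1/720 · (2.69949e-05 − 0.00274348) = 3.77290e-06.
Running total after k=2: 107.167.
Order-3 term: 1/30240 · (1.83639e-07 − 0.000406442) = -1.34345e-08.

S_3 ≈ 107.167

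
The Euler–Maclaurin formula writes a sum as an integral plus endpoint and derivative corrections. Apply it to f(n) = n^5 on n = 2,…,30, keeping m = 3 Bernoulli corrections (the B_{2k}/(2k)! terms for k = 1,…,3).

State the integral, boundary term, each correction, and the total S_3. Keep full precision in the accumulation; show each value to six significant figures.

∫_2^30 x^5 dx evaluates to 1.21500e+08.
Endpoint term: (f(2) + f(30))/2 = (32.0000 + 2.43000e+07)/2 = 1.21500e+07.
Running total after boundary: 1.33650e+08.
Order-1 term: 1/12 · (4.05000e+06 − 80.0000) = 337493.
After k=1: 1.33987e+08.
Order-2 term: −1/720 · (54000.0 − 240.000) = -74.6667.
After k=2: 1.33987e+08.
Order-3 term: 1/30240 · (120.000 − 120.000) = 0.00000.

S_3 ≈ 1.33987e+08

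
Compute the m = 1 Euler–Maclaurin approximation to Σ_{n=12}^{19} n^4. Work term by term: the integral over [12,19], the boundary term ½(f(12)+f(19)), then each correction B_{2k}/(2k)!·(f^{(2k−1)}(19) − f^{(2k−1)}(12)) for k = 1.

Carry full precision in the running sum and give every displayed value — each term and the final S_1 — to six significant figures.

Integral: ∫_12^19 x^4 dx = 445453.
Boundary: ½(f(12) + f(19)) = ½(20736.0 + 130321) = 75528.5.
Integral + boundary = 520982.
Correction k=1: B_{2}/2! · (f^{(1)}(19) − f^{(1)}(12)) = 1/12 · (27436.0 − 6912.00) = 1710.33.

S_1 ≈ 522692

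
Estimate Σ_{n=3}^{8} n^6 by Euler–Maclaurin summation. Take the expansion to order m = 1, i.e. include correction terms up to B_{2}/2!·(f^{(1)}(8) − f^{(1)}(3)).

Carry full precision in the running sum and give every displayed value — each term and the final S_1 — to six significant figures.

∫_3^8 x^6 dx evaluates to 299281.
Boundary: ½(f(3) + f(8)) = ½(729.000 + 262144) = 131436.
Running total after boundary: 430717.
Order-1 term: 1/12 · (196608 − 1458.00) = 16262.5.

S_1 ≈ 446980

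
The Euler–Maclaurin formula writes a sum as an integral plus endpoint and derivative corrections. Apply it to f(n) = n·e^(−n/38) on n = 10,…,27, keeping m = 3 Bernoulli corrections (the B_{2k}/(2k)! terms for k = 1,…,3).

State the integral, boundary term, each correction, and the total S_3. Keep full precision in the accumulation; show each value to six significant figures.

The integral term ∫_10^27 x·e^(−x/38) dx = 188.242.
½[f(10) + f(27)] = ½[7.68621 + 13.2674] = 10.4768.
So far: 198.718.
k=1: B_{2}/(2)! × [f^{(1)}(27) − f^{(1)}(10)] = 1/12 × (0.142243 − 0.566352) = -0.0353424.
Running total after k=1: 198.683.
k=2: B_{4}/(4)! × [f^{(3)}(27) − f^{(3)}(10)] = −1/720 × (0.000779096 − 0.00145678) = 9.41231e-07.
Running total after k=2: 198.683.
k=3: B_{6}/(6)! × [f^{(5)}(27) − f^{(5)}(10)] = 1/30240 × (1.01086e-06 − 1.74609e-06) = -2.43131e-11.

S_3 ≈ 198.683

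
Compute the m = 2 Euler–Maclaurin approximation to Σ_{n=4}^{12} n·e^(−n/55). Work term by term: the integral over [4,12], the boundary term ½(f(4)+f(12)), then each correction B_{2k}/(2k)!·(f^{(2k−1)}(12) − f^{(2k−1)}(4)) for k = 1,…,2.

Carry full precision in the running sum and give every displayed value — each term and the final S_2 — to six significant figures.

Integral: ∫_4^12 x·e^(−x/55) dx = 54.7140.
Boundary: ½(f(4) + f(12)) = ½(3.71942 + 9.64775) = 6.68358.
So far: 61.3975.
k=1: B_{2}/(2)! × [f^{(1)}(12) − f^{(1)}(4)] = 1/12 × (0.628566 − 0.862229) = -0.0194719.
Partial sum through k=1: 61.3781.
k=2: B_{4}/(4)! × [f^{(3)}(12) − f^{(3)}(4)] = −1/720 × (0.000739347 − 0.000899814) = 2.22871e-07.

S_2 ≈ 61.3781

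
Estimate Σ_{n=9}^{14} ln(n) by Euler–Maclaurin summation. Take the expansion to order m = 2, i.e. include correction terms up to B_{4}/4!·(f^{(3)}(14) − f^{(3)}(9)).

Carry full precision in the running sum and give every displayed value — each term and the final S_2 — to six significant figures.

∫_9^14 ln(x) dx evaluates to 12.1718.
Boundary: ½(f(9) + f(14)) = ½(2.19722 + 2.63906) = 2.41814.
Running total after boundary: 14.5899.
k=1: B_{2}/(2)! × [f^{(1)}(14) − f^{(1)}(9)] = 1/12 × (0.0714286 − 0.111111) = -0.00330688.
Partial sum through k=1: 14.5866.
k=2: B_{4}/(4)! × [f^{(3)}(14) − f^{(3)}(9)] = −1/720 × (0.000728863 − 0.00274348) = 2.79809e-06.

S_2 ≈ 14.5866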